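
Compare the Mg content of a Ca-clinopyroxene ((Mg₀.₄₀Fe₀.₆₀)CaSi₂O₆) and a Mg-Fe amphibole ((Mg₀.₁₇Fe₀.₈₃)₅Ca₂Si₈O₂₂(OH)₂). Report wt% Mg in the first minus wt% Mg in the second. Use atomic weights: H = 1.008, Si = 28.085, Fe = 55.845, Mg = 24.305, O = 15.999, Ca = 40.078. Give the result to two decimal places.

First mineral: 9.722 g Mg in 235.471 g formula = 4.13 wt% Mg.
Second mineral: 20.659 g Mg in 943.244 g formula = 2.19 wt% Mg.
4.13% − 2.19% gives a difference of 1.94 percentage points.

1.94 percentage points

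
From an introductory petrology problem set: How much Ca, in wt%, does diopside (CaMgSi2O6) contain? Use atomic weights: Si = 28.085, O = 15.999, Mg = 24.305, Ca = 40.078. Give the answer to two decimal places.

Formula mass = 1*40.078 + 1*24.305 + 2*28.085 + 6*15.999 = 216.547 g/mol, of which 40.078 g is Ca.
So Ca makes up 40.078/216.547 = 0.1851 of the mass, i.e. 18.51%.

18.51 wt%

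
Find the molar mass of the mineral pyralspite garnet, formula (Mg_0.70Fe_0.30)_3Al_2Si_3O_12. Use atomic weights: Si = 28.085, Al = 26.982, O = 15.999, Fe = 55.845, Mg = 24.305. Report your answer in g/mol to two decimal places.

The formula mass is the sum 2.10(24.305) + 0.90(55.845) + 2(26.982) + 3(28.085) + 12(15.999).

431.51 g/mol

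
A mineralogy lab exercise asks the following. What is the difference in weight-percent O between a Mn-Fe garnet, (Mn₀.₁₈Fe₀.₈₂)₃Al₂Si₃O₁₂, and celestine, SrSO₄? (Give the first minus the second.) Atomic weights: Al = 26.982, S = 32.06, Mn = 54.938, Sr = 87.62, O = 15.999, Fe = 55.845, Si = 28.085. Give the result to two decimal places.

O in (Mn₀.₁₈Fe₀.₈₂)₃Al₂Si₃O₁₂: molar mass 497.252 g/mol; 12×15.999 = 191.988 g → 38.61 wt%.
O in SrSO₄: molar mass 183.676 g/mol; 4×15.999 = 63.996 g → 34.84 wt%.
Difference = 38.61 − 34.84 = 3.77 percentage points.

3.77 percentage points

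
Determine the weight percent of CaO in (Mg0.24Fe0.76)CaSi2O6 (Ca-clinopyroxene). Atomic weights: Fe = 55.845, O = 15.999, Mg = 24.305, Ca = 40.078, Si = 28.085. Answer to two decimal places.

23.32 wt%

Molar mass of (Mg0.24Fe0.76)CaSi2O6 = 0.24×24.305 + 0.76×55.845 + 1×40.078 + 2×28.085 + 6×15.999 = 240.517 g/mol.
Each formula unit contains 1 Ca, equivalent to 1/1 = 1.0000 mol CaO.
M(CaO) = 1×40.078 + 1×15.999 = 56.077 g/mol.
Mass of CaO per formula unit = 1.0000 × 56.077 = 56.077 g.
CaO wt% = 56.077 / 240.517 × 100 = 23.32%.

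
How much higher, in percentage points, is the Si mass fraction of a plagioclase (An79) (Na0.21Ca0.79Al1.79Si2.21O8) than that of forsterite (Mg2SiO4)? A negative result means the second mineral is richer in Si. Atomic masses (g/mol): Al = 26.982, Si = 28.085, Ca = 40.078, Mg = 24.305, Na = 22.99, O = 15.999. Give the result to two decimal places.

Si in Na0.21Ca0.79Al1.79Si2.21O8: molar mass 274.847 g/mol; 2.21×28.085 = 62.068 g → 22.58 wt%.
Si in Mg2SiO4: molar mass 140.691 g/mol; 1×28.085 = 28.085 g → 19.96 wt%.
Difference = 22.58 − 19.96 = 2.62 percentage points.

2.62 percentage points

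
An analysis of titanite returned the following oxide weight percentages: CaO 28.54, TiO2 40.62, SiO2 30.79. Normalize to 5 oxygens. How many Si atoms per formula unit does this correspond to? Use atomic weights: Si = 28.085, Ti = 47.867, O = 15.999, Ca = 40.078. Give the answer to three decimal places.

1.004 Si apfu

CaO: 28.54/56.077 = 0.50894 mol → 0.50894 mol Ca, 0.50894 mol O.
TiO2: 40.62/79.865 = 0.50861 mol → 0.50861 mol Ti, 1.01722 mol O.
SiO2: 30.79/60.083 = 0.51246 mol → 0.51246 mol Si, 1.02492 mol O.
Total oxygen = 2.55108 mol. Normalization factor = 5/2.55108 = 1.95995.
Si per 5 O = 0.51246 × 1.95995 = 1.004.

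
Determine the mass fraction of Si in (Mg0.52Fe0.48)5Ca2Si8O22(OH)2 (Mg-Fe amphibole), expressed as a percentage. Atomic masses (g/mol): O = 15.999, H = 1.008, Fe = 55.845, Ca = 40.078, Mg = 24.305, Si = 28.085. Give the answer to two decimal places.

25.30 wt%

Molar mass of (Mg0.52Fe0.48)5Ca2Si8O22(OH)2: 2.60*24.305 + 2.40*55.845 + 2*40.078 + 8*28.085 + 24*15.999 + 2*1.008 = 888.049 g/mol.
Mass of Si per formula unit: 8 × 28.085 = 224.680 g.
Weight fraction Si = 224.680 / 888.049 = 0.2530.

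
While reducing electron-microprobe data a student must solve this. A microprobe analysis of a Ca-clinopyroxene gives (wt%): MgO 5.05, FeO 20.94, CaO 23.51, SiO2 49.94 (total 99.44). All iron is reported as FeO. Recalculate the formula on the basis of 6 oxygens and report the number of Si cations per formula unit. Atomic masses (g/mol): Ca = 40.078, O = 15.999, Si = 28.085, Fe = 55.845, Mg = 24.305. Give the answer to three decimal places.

MgO: 5.05/40.304 = 0.12530 mol → 0.12530 mol Mg, 0.12530 mol O.
FeO: 20.94/71.844 = 0.29146 mol → 0.29146 mol Fe, 0.29146 mol O.
CaO: 23.51/56.077 = 0.41924 mol → 0.41924 mol Ca, 0.41924 mol O.
SiO2: 49.94/60.083 = 0.83118 mol → 0.83118 mol Si, 1.66236 mol O.
Total oxygen = 2.49836 mol. Normalization factor = 6/2.49836 = 2.40158.
Si per 6 O = 0.83118 × 2.40158 = 1.996.

1.996 Si apfu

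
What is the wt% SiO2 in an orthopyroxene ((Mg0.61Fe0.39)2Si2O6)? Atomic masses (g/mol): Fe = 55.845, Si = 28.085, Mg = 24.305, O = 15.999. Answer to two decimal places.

53.32 wt%

Molar mass of (Mg0.61Fe0.39)2Si2O6 = 1.22×24.305 + 0.78×55.845 + 2×28.085 + 6×15.999 = 225.375 g/mol.
Each formula unit contains 2 Si, equivalent to 2/1 = 2.0000 mol SiO2.
M(SiO2) = 1×28.085 + 2×15.999 = 60.083 g/mol.
Mass of SiO2 per formula unit = 2.0000 × 60.083 = 120.166 g.
SiO2 wt% = 120.166 / 225.375 × 100 = 53.32%.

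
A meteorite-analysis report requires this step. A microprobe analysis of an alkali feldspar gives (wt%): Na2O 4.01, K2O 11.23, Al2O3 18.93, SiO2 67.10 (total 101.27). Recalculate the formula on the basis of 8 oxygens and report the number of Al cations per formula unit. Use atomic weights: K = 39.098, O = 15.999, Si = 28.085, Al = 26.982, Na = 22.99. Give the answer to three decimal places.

Na2O: 4.01/61.979 = 0.06470 mol → 0.12940 mol Na, 0.06470 mol O.
K2O: 11.23/94.195 = 0.11922 mol → 0.23844 mol K, 0.11922 mol O.
Al2O3: 18.93/101.961 = 0.18566 mol → 0.37132 mol Al, 0.55698 mol O.
SiO2: 67.10/60.083 = 1.11679 mol → 1.11679 mol Si, 2.23358 mol O.
Total oxygen = 2.97448 mol. Normalization factor = 8/2.97448 = 2.68955.
Al per 8 O = 0.37132 × 2.68955 = 0.999.

0.999 Al apfu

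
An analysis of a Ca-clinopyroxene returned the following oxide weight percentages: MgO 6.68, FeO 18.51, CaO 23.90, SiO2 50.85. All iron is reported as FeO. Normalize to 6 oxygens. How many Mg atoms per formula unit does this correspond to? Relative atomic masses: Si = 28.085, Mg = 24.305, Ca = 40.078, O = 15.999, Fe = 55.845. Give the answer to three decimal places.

6.68 wt% MgO ÷ 40.304 g/mol = 0.16574 mol, giving 0.16574 Mg and 0.16574 O.
18.51 wt% FeO ÷ 71.844 g/mol = 0.25764 mol, giving 0.25764 Fe and 0.25764 O.
23.90 wt% CaO ÷ 56.077 g/mol = 0.42620 mol, giving 0.42620 Ca and 0.42620 O.
50.85 wt% SiO2 ÷ 60.083 g/mol = 0.84633 mol, giving 0.84633 Si and 1.69266 O.
Oxygen sums to 2.54224; scaling by 6/2.54224 = 2.36012 puts the formula on 6 O.
Mg: 0.16574 × 2.36012 = 0.391 atoms per formula unit.

0.391 Mg apfu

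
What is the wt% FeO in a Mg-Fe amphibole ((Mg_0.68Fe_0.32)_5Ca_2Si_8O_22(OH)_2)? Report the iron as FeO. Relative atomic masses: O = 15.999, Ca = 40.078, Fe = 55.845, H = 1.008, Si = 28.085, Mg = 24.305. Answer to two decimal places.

13.32 wt%

Formula mass = 862.817 g/mol.
1.60 Fe → 1.6000 mol FeO per formula unit; M(FeO) = 71.844, so FeO mass = 114.950 g.
114.950/862.817 × 100 = 13.32 wt%.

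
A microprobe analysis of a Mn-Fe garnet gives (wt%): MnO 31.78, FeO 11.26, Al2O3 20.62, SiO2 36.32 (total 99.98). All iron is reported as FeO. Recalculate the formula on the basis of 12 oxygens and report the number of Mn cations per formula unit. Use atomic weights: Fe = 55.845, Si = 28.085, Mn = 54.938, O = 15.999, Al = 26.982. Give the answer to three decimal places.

2.221 Mn apfu

MnO: 31.78/70.937 = 0.44800 mol → 0.44800 mol Mn, 0.44800 mol O.
FeO: 11.26/71.844 = 0.15673 mol → 0.15673 mol Fe, 0.15673 mol O.
Al2O3: 20.62/101.961 = 0.20223 mol → 0.40446 mol Al, 0.60669 mol O.
SiO2: 36.32/60.083 = 0.60450 mol → 0.60450 mol Si, 1.20900 mol O.
Total oxygen = 2.42042 mol. Normalization factor = 12/2.42042 = 4.95782.
Mn per 12 O = 0.44800 × 4.95782 = 2.221.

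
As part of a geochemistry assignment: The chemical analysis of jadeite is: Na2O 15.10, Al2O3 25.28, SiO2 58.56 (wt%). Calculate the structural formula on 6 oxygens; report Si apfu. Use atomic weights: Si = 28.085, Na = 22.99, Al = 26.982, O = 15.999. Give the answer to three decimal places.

Na2O: 15.10/61.979 = 0.24363 mol → 0.48726 mol Na, 0.24363 mol O.
Al2O3: 25.28/101.961 = 0.24794 mol → 0.49588 mol Al, 0.74382 mol O.
SiO2: 58.56/60.083 = 0.97465 mol → 0.97465 mol Si, 1.94930 mol O.
Total oxygen = 2.93675 mol. Normalization factor = 6/2.93675 = 2.04307.
Si per 6 O = 0.97465 × 2.04307 = 1.991.

1.991 Si apfu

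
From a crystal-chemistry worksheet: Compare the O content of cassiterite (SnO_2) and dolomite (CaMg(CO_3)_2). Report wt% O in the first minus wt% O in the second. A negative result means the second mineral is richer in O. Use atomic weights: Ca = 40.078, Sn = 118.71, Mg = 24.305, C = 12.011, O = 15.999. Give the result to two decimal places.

O in SnO_2: molar mass 150.708 g/mol; 2×15.999 = 31.998 g → 21.23 wt%.
O in CaMg(CO_3)_2: molar mass 184.399 g/mol; 6×15.999 = 95.994 g → 52.06 wt%.
Difference = 21.23 − 52.06 = -30.83 percentage points.

-30.83 percentage points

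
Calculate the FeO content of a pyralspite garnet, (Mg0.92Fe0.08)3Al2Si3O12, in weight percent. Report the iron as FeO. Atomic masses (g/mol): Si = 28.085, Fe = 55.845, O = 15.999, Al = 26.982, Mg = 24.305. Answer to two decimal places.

Formula mass = 410.692 g/mol.
0.24 Fe → 0.2400 mol FeO per formula unit; M(FeO) = 71.844, so FeO mass = 17.243 g.
17.243/410.692 × 100 = 4.20 wt%.

4.20 wt%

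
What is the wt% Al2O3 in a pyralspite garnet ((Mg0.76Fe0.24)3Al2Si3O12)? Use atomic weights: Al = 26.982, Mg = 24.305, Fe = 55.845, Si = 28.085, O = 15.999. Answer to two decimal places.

Formula mass = 425.831 g/mol.
2 Al → 1.0000 mol Al2O3 per formula unit; M(Al2O3) = 101.961, so Al2O3 mass = 101.961 g.
101.961/425.831 × 100 = 23.94 wt%.

23.94 wt%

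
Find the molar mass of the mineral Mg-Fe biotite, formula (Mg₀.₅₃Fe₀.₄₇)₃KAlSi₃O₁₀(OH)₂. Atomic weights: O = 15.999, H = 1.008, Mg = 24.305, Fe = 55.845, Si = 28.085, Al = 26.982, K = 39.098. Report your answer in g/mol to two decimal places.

461.73 g/mol

The formula mass is the sum 1.59*24.305 + 1.41*55.845 + 1*39.098 + 1*26.982 + 3*28.085 + 12*15.999 + 2*1.008.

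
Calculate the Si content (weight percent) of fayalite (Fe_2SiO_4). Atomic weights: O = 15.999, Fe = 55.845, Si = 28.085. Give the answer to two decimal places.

M(Fe_2SiO_4) = 203.771 g/mol.
Si contributes 1 × 28.085 = 28.085 g per mole.
28.085/203.771 = 0.1378 → 13.78%.

13.78 weight percent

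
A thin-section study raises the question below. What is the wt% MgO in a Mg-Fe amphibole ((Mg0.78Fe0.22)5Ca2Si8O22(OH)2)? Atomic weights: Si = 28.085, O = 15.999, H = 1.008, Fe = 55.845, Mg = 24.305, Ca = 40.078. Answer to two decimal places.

18.56 wt%

Formula mass = 847.047 g/mol.
3.90 Mg → 3.9000 mol MgO per formula unit; M(MgO) = 40.304, so MgO mass = 157.186 g.
157.186/847.047 × 100 = 18.56 wt%.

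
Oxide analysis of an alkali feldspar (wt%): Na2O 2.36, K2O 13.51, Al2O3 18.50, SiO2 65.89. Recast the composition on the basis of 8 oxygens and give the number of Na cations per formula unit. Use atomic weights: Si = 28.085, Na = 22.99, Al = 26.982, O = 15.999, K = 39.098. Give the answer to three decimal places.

0.209 Na apfu

Na2O (M=61.979): mol = 0.03808; Na = 0.07616, O = 0.03808.
K2O (M=94.195): mol = 0.14343; K = 0.28686, O = 0.14343.
Al2O3 (M=101.961): mol = 0.18144; Al = 0.36288, O = 0.54432.
SiO2 (M=60.083): mol = 1.09665; Si = 1.09665, O = 2.19330.
ΣO = 2.91913; factor = 8/ΣO = 2.74054.
Na apfu = 0.07616 × 2.74054 = 0.209.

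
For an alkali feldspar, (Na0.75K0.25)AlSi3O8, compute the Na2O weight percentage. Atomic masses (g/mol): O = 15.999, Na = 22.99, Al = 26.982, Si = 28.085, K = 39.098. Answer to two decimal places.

8.73 wt%

Formula mass = 266.246 g/mol.
0.75 Na → 0.3750 mol Na2O per formula unit; M(Na2O) = 61.979, so Na2O mass = 23.242 g.
23.242/266.246 × 100 = 8.73 wt%.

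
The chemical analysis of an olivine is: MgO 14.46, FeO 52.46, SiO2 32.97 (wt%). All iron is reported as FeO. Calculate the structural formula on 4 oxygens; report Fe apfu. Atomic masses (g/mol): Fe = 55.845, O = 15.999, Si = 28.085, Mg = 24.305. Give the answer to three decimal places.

1.336 Fe apfu

MgO: 14.46/40.304 = 0.35877 mol → 0.35877 mol Mg, 0.35877 mol O.
FeO: 52.46/71.844 = 0.73019 mol → 0.73019 mol Fe, 0.73019 mol O.
SiO2: 32.97/60.083 = 0.54874 mol → 0.54874 mol Si, 1.09748 mol O.
Total oxygen = 2.18644 mol. Normalization factor = 4/2.18644 = 1.82946.
Fe per 4 O = 0.73019 × 1.82946 = 1.336.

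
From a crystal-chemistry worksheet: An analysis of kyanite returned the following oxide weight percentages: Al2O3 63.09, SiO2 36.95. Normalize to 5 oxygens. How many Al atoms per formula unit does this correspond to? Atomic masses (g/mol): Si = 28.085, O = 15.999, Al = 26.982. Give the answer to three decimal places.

Al2O3: 63.09/101.961 = 0.61877 mol → 1.23754 mol Al, 1.85631 mol O.
SiO2: 36.95/60.083 = 0.61498 mol → 0.61498 mol Si, 1.22996 mol O.
Total oxygen = 3.08627 mol. Normalization factor = 5/3.08627 = 1.62008.
Al per 5 O = 1.23754 × 1.62008 = 2.005.

2.005 Al apfu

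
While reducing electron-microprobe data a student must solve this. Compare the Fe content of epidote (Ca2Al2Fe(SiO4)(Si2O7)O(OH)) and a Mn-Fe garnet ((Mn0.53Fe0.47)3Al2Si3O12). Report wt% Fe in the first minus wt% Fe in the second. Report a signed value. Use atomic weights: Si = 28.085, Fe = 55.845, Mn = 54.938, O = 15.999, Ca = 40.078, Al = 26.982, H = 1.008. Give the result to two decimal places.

Fe in Ca2Al2Fe(SiO4)(Si2O7)O(OH): molar mass 483.215 g/mol; 1×55.845 = 55.845 g → 11.56 wt%.
Fe in (Mn0.53Fe0.47)3Al2Si3O12: molar mass 496.300 g/mol; 1.41×55.845 = 78.741 g → 15.87 wt%.
Difference = 11.56 − 15.87 = -4.31 percentage points.

-4.31 percentage points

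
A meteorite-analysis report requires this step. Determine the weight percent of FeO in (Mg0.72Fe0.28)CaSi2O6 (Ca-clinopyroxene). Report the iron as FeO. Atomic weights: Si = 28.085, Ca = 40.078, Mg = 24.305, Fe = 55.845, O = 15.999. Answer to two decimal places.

8.93 wt%

Molar mass of (Mg0.72Fe0.28)CaSi2O6 = 0.72·24.305 + 0.28·55.845 + 1·40.078 + 2·28.085 + 6·15.999 = 225.378 g/mol.
Each formula unit contains 0.28 Fe, equivalent to 0.28/1 = 0.2800 mol FeO.
M(FeO) = 1×55.845 + 1×15.999 = 71.844 g/mol.
Mass of FeO per formula unit = 0.2800 × 71.844 = 20.116 g.
FeO wt% = 20.116 / 225.378 × 100 = 8.93%.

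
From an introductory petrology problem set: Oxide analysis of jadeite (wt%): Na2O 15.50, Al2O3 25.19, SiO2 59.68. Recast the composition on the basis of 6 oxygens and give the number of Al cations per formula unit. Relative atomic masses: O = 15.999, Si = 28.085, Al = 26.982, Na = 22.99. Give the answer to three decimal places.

Na2O: 15.50/61.979 = 0.25008 mol → 0.50016 mol Na, 0.25008 mol O.
Al2O3: 25.19/101.961 = 0.24706 mol → 0.49412 mol Al, 0.74118 mol O.
SiO2: 59.68/60.083 = 0.99329 mol → 0.99329 mol Si, 1.98658 mol O.
Total oxygen = 2.97784 mol. Normalization factor = 6/2.97784 = 2.01488.
Al per 6 O = 0.49412 × 2.01488 = 0.996.

0.996 Al apfu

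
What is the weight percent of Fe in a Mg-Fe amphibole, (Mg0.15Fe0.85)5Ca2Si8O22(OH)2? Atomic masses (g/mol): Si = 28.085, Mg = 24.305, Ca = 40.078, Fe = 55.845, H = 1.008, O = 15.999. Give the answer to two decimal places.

Formula mass = 0.75·24.305 + 4.25·55.845 + 2·40.078 + 8·28.085 + 24·15.999 + 2·1.008 = 946.398 g/mol, of which 237.341 g is Fe.
So Fe makes up 237.341/946.398 = 0.2508 of the mass, i.e. 25.08%.

25.08 weight percent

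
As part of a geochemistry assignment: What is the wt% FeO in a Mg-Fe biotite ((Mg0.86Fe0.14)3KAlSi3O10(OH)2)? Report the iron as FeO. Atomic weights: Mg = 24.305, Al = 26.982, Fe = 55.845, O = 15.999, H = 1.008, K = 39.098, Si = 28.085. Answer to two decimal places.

7.01 wt%

Formula mass = 430.501 g/mol.
0.42 Fe → 0.4200 mol FeO per formula unit; M(FeO) = 71.844, so FeO mass = 30.174 g.
30.174/430.501 × 100 = 7.01 wt%.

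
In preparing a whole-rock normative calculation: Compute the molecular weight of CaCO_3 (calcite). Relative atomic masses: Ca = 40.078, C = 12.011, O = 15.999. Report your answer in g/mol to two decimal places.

100.09 g/mol

The formula mass is the sum 1*40.078 + 1*12.011 + 3*15.999.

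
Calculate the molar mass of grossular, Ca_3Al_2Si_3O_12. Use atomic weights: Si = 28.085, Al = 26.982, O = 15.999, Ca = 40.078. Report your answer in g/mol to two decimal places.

The formula mass is the sum 3(40.078) + 2(26.982) + 3(28.085) + 12(15.999).

450.44 g/mol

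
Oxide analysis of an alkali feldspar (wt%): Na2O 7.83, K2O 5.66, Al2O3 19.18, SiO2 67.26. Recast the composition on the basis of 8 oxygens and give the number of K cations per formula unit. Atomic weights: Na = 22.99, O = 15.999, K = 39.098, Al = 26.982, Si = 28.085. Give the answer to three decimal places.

0.322 K apfu

Na2O: 7.83/61.979 = 0.12633 mol → 0.25266 mol Na, 0.12633 mol O.
K2O: 5.66/94.195 = 0.06009 mol → 0.12018 mol K, 0.06009 mol O.
Al2O3: 19.18/101.961 = 0.18811 mol → 0.37622 mol Al, 0.56433 mol O.
SiO2: 67.26/60.083 = 1.11945 mol → 1.11945 mol Si, 2.23890 mol O.
Total oxygen = 2.98965 mol. Normalization factor = 8/2.98965 = 2.67590.
K per 8 O = 0.12018 × 2.67590 = 0.322.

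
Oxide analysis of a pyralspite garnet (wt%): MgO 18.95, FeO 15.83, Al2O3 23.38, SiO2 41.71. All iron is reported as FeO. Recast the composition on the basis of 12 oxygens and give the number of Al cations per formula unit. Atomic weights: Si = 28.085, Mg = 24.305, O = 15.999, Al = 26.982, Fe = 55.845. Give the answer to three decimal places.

1.989 Al apfu

MgO (M=40.304): mol = 0.47018; Mg = 0.47018, O = 0.47018.
FeO (M=71.844): mol = 0.22034; Fe = 0.22034, O = 0.22034.
Al2O3 (M=101.961): mol = 0.22930; Al = 0.45860, O = 0.68790.
SiO2 (M=60.083): mol = 0.69421; Si = 0.69421, O = 1.38842.
ΣO = 2.76684; factor = 12/ΣO = 4.33708.
Al apfu = 0.45860 × 4.33708 = 1.989.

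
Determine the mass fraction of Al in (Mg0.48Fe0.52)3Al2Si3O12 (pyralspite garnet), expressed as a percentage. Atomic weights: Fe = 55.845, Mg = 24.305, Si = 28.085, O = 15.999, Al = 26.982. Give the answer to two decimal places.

M((Mg0.48Fe0.52)3Al2Si3O12) = 452.324 g/mol.
Al contributes 2 × 26.982 = 53.964 g per mole.
53.964/452.324 = 0.1193 → 11.93%.

11.93 weight percent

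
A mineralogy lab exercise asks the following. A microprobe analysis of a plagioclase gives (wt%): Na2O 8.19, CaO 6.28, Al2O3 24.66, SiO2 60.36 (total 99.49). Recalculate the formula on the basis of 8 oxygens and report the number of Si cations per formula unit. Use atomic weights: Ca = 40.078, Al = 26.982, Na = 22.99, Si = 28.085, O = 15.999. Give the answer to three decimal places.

2.698 Si apfu

Na2O (M=61.979): mol = 0.13214; Na = 0.26428, O = 0.13214.
CaO (M=56.077): mol = 0.11199; Ca = 0.11199, O = 0.11199.
Al2O3 (M=101.961): mol = 0.24186; Al = 0.48372, O = 0.72558.
SiO2 (M=60.083): mol = 1.00461; Si = 1.00461, O = 2.00922.
ΣO = 2.97893; factor = 8/ΣO = 2.68553.
Si apfu = 1.00461 × 2.68553 = 2.698.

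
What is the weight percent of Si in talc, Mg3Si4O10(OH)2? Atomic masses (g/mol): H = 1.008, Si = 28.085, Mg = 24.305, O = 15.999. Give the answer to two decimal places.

29.62 mass %

Molar mass of Mg3Si4O10(OH)2: 3·24.305 + 4·28.085 + 12·15.999 + 2·1.008 = 379.259 g/mol.
Mass of Si per formula unit: 4 × 28.085 = 112.340 g.
Weight fraction Si = 112.340 / 379.259 = 0.2962.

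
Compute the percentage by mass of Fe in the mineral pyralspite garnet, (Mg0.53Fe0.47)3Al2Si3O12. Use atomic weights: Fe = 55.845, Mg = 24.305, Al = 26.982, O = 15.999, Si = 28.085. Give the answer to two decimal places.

M((Mg0.53Fe0.47)3Al2Si3O12) = 447.593 g/mol.
Fe contributes 1.41 × 55.845 = 78.741 g per mole.
78.741/447.593 = 0.1759 → 17.59%.

17.59 mass %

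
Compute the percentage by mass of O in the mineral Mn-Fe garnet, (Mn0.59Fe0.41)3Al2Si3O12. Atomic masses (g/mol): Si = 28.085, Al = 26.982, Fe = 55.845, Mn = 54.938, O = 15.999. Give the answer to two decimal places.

Molar mass of (Mn0.59Fe0.41)3Al2Si3O12: 1.77*54.938 + 1.23*55.845 + 2*26.982 + 3*28.085 + 12*15.999 = 496.137 g/mol.
Mass of O per formula unit: 12 × 15.999 = 191.988 g.
Weight fraction O = 191.988 / 496.137 = 0.3870.

38.70 weight percent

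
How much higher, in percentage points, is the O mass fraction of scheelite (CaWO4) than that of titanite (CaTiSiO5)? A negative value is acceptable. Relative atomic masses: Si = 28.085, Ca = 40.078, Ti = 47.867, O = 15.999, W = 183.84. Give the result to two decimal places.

-18.58 percentage points

First mineral: 63.996 g O in 287.914 g formula = 22.23 wt% O.
Second mineral: 79.995 g O in 196.025 g formula = 40.81 wt% O.
22.23% − 40.81% gives a difference of -18.58 percentage points.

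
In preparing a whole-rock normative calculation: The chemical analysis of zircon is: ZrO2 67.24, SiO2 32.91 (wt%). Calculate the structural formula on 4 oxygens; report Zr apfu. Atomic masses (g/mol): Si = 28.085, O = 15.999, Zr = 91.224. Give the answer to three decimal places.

ZrO2: 67.24/123.222 = 0.54568 mol → 0.54568 mol Zr, 1.09136 mol O.
SiO2: 32.91/60.083 = 0.54774 mol → 0.54774 mol Si, 1.09548 mol O.
Total oxygen = 2.18684 mol. Normalization factor = 4/2.18684 = 1.82912.
Zr per 4 O = 0.54568 × 1.82912 = 0.998.

0.998 Zr apfu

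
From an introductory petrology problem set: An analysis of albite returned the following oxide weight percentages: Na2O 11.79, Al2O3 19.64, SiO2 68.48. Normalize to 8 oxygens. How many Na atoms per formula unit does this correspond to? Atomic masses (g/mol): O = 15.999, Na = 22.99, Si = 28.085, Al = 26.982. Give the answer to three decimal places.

Na2O (M=61.979): mol = 0.19023; Na = 0.38046, O = 0.19023.
Al2O3 (M=101.961): mol = 0.19262; Al = 0.38524, O = 0.57786.
SiO2 (M=60.083): mol = 1.13976; Si = 1.13976, O = 2.27952.
ΣO = 3.04761; factor = 8/ΣO = 2.62501.
Na apfu = 0.38046 × 2.62501 = 0.999.

0.999 Na apfu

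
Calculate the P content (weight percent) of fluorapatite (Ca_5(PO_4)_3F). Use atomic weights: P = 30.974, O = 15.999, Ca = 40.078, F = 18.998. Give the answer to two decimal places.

Molar mass of Ca_5(PO_4)_3F: 5*40.078 + 3*30.974 + 12*15.999 + 1*18.998 = 504.298 g/mol.
Mass of P per formula unit: 3 × 30.974 = 92.922 g.
Weight fraction P = 92.922 / 504.298 = 0.1843.

18.43 weight percent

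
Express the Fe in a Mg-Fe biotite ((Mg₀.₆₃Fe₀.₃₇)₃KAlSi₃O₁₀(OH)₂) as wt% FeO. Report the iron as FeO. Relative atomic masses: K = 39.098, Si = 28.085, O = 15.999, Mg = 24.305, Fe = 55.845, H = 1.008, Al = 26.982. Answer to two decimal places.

Formula mass = 452.263 g/mol.
1.11 Fe → 1.1100 mol FeO per formula unit; M(FeO) = 71.844, so FeO mass = 79.747 g.
79.747/452.263 × 100 = 17.63 wt%.

17.63 wt%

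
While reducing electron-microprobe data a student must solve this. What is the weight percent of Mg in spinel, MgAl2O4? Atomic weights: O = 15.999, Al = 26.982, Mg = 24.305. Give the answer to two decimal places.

17.08 weight percent

Formula mass = 1×24.305 + 2×26.982 + 4×15.999 = 142.265 g/mol, of which 24.305 g is Mg.
So Mg makes up 24.305/142.265 = 0.1708 of the mass, i.e. 17.08%.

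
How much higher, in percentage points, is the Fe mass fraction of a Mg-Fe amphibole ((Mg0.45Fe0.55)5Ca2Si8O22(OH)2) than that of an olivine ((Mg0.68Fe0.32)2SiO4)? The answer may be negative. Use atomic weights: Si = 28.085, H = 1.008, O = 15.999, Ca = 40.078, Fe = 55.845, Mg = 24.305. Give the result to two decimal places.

-5.14 percentage points

M((Mg0.45Fe0.55)5Ca2Si8O22(OH)2) = 899.088 g/mol, so wt% Fe = 153.574/899.088 × 100 = 17.08%.
M((Mg0.68Fe0.32)2SiO4) = 160.877 g/mol, so wt% Fe = 35.741/160.877 × 100 = 22.22%.
17.08 − 22.22 = -5.14 pp.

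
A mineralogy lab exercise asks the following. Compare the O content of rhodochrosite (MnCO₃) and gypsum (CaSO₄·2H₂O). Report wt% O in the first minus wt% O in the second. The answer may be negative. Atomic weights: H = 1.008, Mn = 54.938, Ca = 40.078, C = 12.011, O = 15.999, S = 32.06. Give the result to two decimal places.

First mineral: 47.997 g O in 114.946 g formula = 41.76 wt% O.
Second mineral: 95.994 g O in 172.164 g formula = 55.76 wt% O.
41.76% − 55.76% gives a difference of -14.00 percentage points.

-14.00 percentage points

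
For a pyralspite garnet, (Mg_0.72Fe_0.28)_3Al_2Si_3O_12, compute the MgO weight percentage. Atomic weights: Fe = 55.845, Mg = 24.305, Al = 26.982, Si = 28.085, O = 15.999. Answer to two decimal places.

20.26 wt%

M((Mg_0.72Fe_0.28)_3Al_2Si_3O_12) = 429.616 g/mol; M(MgO) = 40.304 g/mol.
Moles MgO per formula unit = 2.16 Mg ÷ 1 = 2.1600.
MgO fraction = (2.1600 × 40.304) / 429.616 = 87.057/429.616 = 0.2026.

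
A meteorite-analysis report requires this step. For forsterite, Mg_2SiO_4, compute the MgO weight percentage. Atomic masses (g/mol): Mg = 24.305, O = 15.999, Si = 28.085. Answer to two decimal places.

Molar mass of Mg_2SiO_4 = 2·24.305 + 1·28.085 + 4·15.999 = 140.691 g/mol.
Each formula unit contains 2 Mg, equivalent to 2/1 = 2.0000 mol MgO.
M(MgO) = 1×24.305 + 1×15.999 = 40.304 g/mol.
Mass of MgO per formula unit = 2.0000 × 40.304 = 80.608 g.
MgO wt% = 80.608 / 140.691 × 100 = 57.29%.

57.29 wt%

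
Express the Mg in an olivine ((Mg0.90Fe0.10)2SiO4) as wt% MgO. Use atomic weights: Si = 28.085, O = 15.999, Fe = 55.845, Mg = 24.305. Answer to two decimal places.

Molar mass of (Mg0.90Fe0.10)2SiO4 = 1.80*24.305 + 0.20*55.845 + 1*28.085 + 4*15.999 = 146.999 g/mol.
Each formula unit contains 1.80 Mg, equivalent to 1.80/1 = 1.8000 mol MgO.
M(MgO) = 1×24.305 + 1×15.999 = 40.304 g/mol.
Mass of MgO per formula unit = 1.8000 × 40.304 = 72.547 g.
MgO wt% = 72.547 / 146.999 × 100 = 49.35%.

49.35 wt%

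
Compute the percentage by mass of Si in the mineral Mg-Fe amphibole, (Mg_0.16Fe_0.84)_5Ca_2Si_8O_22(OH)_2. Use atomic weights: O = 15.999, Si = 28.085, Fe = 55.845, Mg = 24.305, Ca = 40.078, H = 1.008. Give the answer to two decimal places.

Molar mass of (Mg_0.16Fe_0.84)_5Ca_2Si_8O_22(OH)_2: 0.80*24.305 + 4.20*55.845 + 2*40.078 + 8*28.085 + 24*15.999 + 2*1.008 = 944.821 g/mol.
Mass of Si per formula unit: 8 × 28.085 = 224.680 g.
Weight fraction Si = 224.680 / 944.821 = 0.2378.

23.78 mass %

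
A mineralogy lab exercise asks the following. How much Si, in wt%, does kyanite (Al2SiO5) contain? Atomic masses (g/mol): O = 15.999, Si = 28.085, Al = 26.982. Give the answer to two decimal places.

17.33 wt%

Molar mass of Al2SiO5: 2·26.982 + 1·28.085 + 5·15.999 = 162.044 g/mol.
Mass of Si per formula unit: 1 × 28.085 = 28.085 g.
Weight fraction Si = 28.085 / 162.044 = 0.1733.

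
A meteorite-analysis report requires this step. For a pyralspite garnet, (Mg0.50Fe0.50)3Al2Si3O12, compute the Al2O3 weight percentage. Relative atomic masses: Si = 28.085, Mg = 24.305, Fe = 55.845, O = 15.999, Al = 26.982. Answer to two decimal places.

Molar mass of (Mg0.50Fe0.50)3Al2Si3O12 = 1.50·24.305 + 1.50·55.845 + 2·26.982 + 3·28.085 + 12·15.999 = 450.432 g/mol.
Each formula unit contains 2 Al, equivalent to 2/2 = 1.0000 mol Al2O3.
M(Al2O3) = 2×26.982 + 3×15.999 = 101.961 g/mol.
Mass of Al2O3 per formula unit = 1.0000 × 101.961 = 101.961 g.
Al2O3 wt% = 101.961 / 450.432 × 100 = 22.64%.

22.64 wt%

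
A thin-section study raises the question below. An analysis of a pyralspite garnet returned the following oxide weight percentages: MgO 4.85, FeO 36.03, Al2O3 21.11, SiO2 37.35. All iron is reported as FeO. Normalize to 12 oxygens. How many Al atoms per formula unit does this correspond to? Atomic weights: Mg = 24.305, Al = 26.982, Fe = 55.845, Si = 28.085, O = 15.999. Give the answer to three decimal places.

MgO (M=40.304): mol = 0.12034; Mg = 0.12034, O = 0.12034.
FeO (M=71.844): mol = 0.50150; Fe = 0.50150, O = 0.50150.
Al2O3 (M=101.961): mol = 0.20704; Al = 0.41408, O = 0.62112.
SiO2 (M=60.083): mol = 0.62164; Si = 0.62164, O = 1.24328.
ΣO = 2.48624; factor = 12/ΣO = 4.82657.
Al apfu = 0.41408 × 4.82657 = 1.999.

1.999 Al apfu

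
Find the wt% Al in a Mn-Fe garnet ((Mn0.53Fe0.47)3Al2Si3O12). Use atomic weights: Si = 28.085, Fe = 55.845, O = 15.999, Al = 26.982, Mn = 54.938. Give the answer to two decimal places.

Molar mass of (Mn0.53Fe0.47)3Al2Si3O12: 1.59×54.938 + 1.41×55.845 + 2×26.982 + 3×28.085 + 12×15.999 = 496.300 g/mol.
Mass of Al per formula unit: 2 × 26.982 = 53.964 g.
Weight fraction Al = 53.964 / 496.300 = 0.1087.

10.87 wt%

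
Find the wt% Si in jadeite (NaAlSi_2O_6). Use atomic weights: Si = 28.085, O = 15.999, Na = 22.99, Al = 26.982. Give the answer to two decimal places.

27.79 wt%

Formula mass = 1×22.99 + 1×26.982 + 2×28.085 + 6×15.999 = 202.136 g/mol, of which 56.170 g is Si.
So Si makes up 56.170/202.136 = 0.2779 of the mass, i.e. 27.79%.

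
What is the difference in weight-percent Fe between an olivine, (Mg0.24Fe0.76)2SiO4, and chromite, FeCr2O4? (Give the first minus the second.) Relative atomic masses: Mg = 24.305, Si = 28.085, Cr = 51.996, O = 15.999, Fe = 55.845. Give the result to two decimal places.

Fe in (Mg0.24Fe0.76)2SiO4: molar mass 188.632 g/mol; 1.52×55.845 = 84.884 g → 45.00 wt%.
Fe in FeCr2O4: molar mass 223.833 g/mol; 1×55.845 = 55.845 g → 24.95 wt%.
Difference = 45.00 − 24.95 = 20.05 percentage points.

20.05 percentage points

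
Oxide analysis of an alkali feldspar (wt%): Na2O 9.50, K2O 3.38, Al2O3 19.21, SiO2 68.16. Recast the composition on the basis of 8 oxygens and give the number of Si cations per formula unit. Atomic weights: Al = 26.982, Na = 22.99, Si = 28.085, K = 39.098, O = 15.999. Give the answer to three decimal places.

3.002 Si apfu

9.50 wt% Na2O ÷ 61.979 g/mol = 0.15328 mol, giving 0.30656 Na and 0.15328 O.
3.38 wt% K2O ÷ 94.195 g/mol = 0.03588 mol, giving 0.07176 K and 0.03588 O.
19.21 wt% Al2O3 ÷ 101.961 g/mol = 0.18841 mol, giving 0.37682 Al and 0.56523 O.
68.16 wt% SiO2 ÷ 60.083 g/mol = 1.13443 mol, giving 1.13443 Si and 2.26886 O.
Oxygen sums to 3.02325; scaling by 8/3.02325 = 2.64616 puts the formula on 8 O.
Si: 1.13443 × 2.64616 = 3.002 atoms per formula unit.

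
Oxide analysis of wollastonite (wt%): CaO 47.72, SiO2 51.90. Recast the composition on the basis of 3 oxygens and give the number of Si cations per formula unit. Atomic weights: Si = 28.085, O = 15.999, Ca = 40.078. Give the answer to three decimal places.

1.005 Si apfu

47.72 wt% CaO ÷ 56.077 g/mol = 0.85097 mol, giving 0.85097 Ca and 0.85097 O.
51.90 wt% SiO2 ÷ 60.083 g/mol = 0.86381 mol, giving 0.86381 Si and 1.72762 O.
Oxygen sums to 2.57859; scaling by 3/2.57859 = 1.16343 puts the formula on 3 O.
Si: 0.86381 × 1.16343 = 1.005 atoms per formula unit.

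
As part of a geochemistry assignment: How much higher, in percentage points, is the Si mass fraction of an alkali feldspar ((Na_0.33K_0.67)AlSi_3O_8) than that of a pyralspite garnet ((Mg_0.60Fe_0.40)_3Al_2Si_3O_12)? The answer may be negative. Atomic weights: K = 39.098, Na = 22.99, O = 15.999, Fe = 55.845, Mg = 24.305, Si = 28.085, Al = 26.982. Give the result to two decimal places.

First mineral: 84.255 g Si in 273.011 g formula = 30.86 wt% Si.
Second mineral: 84.255 g Si in 440.970 g formula = 19.11 wt% Si.
30.86% − 19.11% gives a difference of 11.75 percentage points.

11.75 percentage points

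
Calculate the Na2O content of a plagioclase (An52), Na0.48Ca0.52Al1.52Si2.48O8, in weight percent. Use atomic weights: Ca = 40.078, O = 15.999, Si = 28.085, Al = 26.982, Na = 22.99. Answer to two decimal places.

Molar mass of Na0.48Ca0.52Al1.52Si2.48O8 = 0.48·22.99 + 0.52·40.078 + 1.52·26.982 + 2.48·28.085 + 8·15.999 = 270.531 g/mol.
Each formula unit contains 0.48 Na, equivalent to 0.48/2 = 0.2400 mol Na2O.
M(Na2O) = 2×22.99 + 1×15.999 = 61.979 g/mol.
Mass of Na2O per formula unit = 0.2400 × 61.979 = 14.875 g.
Na2O wt% = 14.875 / 270.531 × 100 = 5.50%.

5.50 wt%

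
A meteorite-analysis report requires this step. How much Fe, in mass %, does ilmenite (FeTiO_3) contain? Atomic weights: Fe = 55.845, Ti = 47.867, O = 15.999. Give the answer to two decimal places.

36.81 mass %

Molar mass of FeTiO_3: 1*55.845 + 1*47.867 + 3*15.999 = 151.709 g/mol.
Mass of Fe per formula unit: 1 × 55.845 = 55.845 g.
Weight fraction Fe = 55.845 / 151.709 = 0.3681.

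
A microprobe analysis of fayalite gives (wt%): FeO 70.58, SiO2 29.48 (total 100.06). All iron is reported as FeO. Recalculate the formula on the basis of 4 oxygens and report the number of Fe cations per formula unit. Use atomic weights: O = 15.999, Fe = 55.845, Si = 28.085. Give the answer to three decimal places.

2.001 Fe apfu

FeO (M=71.844): mol = 0.98241; Fe = 0.98241, O = 0.98241.
SiO2 (M=60.083): mol = 0.49065; Si = 0.49065, O = 0.98130.
ΣO = 1.96371; factor = 4/ΣO = 2.03696.
Fe apfu = 0.98241 × 2.03696 = 2.001.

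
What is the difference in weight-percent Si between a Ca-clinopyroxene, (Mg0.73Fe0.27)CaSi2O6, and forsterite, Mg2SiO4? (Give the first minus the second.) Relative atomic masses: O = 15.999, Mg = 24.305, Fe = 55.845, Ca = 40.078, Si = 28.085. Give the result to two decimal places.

Si in (Mg0.73Fe0.27)CaSi2O6: molar mass 225.063 g/mol; 2×28.085 = 56.170 g → 24.96 wt%.
Si in Mg2SiO4: molar mass 140.691 g/mol; 1×28.085 = 28.085 g → 19.96 wt%.
Difference = 24.96 − 19.96 = 5.00 percentage points.

5.00 percentage points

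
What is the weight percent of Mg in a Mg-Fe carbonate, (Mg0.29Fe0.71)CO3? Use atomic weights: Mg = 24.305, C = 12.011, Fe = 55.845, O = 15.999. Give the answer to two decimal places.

6.61 weight percent

Molar mass of (Mg0.29Fe0.71)CO3: 0.29×24.305 + 0.71×55.845 + 1×12.011 + 3×15.999 = 106.706 g/mol.
Mass of Mg per formula unit: 0.29 × 24.305 = 7.048 g.
Weight fraction Mg = 7.048 / 106.706 = 0.0661.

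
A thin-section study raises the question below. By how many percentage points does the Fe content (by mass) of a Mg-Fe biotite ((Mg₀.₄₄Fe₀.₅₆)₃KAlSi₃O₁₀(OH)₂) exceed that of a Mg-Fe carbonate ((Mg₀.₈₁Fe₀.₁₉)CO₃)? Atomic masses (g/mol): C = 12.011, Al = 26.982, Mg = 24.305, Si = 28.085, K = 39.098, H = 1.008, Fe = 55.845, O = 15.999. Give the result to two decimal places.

Fe in (Mg₀.₄₄Fe₀.₅₆)₃KAlSi₃O₁₀(OH)₂: molar mass 470.241 g/mol; 1.68×55.845 = 93.820 g → 19.95 wt%.
Fe in (Mg₀.₈₁Fe₀.₁₉)CO₃: molar mass 90.306 g/mol; 0.19×55.845 = 10.611 g → 11.75 wt%.
Difference = 19.95 − 11.75 = 8.20 percentage points.

8.20 percentage points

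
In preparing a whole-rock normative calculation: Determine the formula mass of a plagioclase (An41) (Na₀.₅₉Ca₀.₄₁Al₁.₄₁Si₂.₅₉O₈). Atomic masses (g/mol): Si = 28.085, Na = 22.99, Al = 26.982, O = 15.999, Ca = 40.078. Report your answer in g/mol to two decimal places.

M = 0.59×22.99 + 0.41×40.078 + 1.41×26.982 + 2.59×28.085 + 8×15.999

268.77 g/mol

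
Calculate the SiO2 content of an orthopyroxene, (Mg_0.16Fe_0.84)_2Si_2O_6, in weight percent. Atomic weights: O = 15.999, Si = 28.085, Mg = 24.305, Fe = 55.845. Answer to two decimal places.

Formula mass = 253.761 g/mol.
2 Si → 2.0000 mol SiO2 per formula unit; M(SiO2) = 60.083, so SiO2 mass = 120.166 g.
120.166/253.761 × 100 = 47.35 wt%.

47.35 wt%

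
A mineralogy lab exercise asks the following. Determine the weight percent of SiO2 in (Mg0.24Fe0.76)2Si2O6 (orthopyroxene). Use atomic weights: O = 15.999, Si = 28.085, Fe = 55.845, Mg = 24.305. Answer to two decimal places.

48.31 wt%

Molar mass of (Mg0.24Fe0.76)2Si2O6 = 0.48·24.305 + 1.52·55.845 + 2·28.085 + 6·15.999 = 248.715 g/mol.
Each formula unit contains 2 Si, equivalent to 2/1 = 2.0000 mol SiO2.
M(SiO2) = 1×28.085 + 2×15.999 = 60.083 g/mol.
Mass of SiO2 per formula unit = 2.0000 × 60.083 = 120.166 g.
SiO2 wt% = 120.166 / 248.715 × 100 = 48.31%.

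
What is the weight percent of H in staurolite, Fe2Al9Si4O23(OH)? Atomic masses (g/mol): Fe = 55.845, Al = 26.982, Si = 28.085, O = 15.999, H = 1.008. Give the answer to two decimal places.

0.12 mass %

Formula mass = 2·55.845 + 9·26.982 + 4·28.085 + 24·15.999 + 1·1.008 = 851.852 g/mol, of which 1.008 g is H.
So H makes up 1.008/851.852 = 0.0012 of the mass, i.e. 0.12%.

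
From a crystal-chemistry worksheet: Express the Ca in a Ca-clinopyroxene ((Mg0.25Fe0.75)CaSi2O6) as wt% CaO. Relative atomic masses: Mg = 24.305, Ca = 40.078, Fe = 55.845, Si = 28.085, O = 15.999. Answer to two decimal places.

23.35 wt%

M((Mg0.25Fe0.75)CaSi2O6) = 240.202 g/mol; M(CaO) = 56.077 g/mol.
Moles CaO per formula unit = 1 Ca ÷ 1 = 1.0000.
CaO fraction = (1.0000 × 56.077) / 240.202 = 56.077/240.202 = 0.2335.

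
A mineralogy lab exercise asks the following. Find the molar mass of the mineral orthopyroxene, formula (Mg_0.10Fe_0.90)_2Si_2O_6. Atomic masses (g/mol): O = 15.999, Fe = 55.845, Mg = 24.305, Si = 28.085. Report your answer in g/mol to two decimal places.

M = 0.20×24.305 + 1.80×55.845 + 2×28.085 + 6×15.999

257.55 g/mol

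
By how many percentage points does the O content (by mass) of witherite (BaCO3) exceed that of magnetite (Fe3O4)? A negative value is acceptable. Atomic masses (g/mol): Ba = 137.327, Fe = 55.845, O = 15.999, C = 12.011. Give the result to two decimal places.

-3.32 percentage points

O in BaCO3: molar mass 197.335 g/mol; 3×15.999 = 47.997 g → 24.32 wt%.
O in Fe3O4: molar mass 231.531 g/mol; 4×15.999 = 63.996 g → 27.64 wt%.
Difference = 24.32 − 27.64 = -3.32 percentage points.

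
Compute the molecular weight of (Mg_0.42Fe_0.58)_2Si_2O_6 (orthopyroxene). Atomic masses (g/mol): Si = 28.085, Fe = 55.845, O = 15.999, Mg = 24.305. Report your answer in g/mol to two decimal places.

Mg: 0.84 × 24.305 = 20.4162
Fe: 1.16 × 55.845 = 64.7802
Si: 2 × 28.085 = 56.1700
O: 6 × 15.999 = 95.9940
Summing the contributions gives the formula mass.

237.36 g/mol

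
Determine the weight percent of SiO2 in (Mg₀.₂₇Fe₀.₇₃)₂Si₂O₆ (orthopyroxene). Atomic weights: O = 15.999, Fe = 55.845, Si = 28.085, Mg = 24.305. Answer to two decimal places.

Molar mass of (Mg₀.₂₇Fe₀.₇₃)₂Si₂O₆ = 0.54×24.305 + 1.46×55.845 + 2×28.085 + 6×15.999 = 246.822 g/mol.
Each formula unit contains 2 Si, equivalent to 2/1 = 2.0000 mol SiO2.
M(SiO2) = 1×28.085 + 2×15.999 = 60.083 g/mol.
Mass of SiO2 per formula unit = 2.0000 × 60.083 = 120.166 g.
SiO2 wt% = 120.166 / 246.822 × 100 = 48.69%.

48.69 wt%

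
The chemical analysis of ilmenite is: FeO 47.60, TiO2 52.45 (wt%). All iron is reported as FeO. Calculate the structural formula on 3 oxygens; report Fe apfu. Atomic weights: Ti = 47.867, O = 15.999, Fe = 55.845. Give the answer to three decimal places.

1.006 Fe apfu

47.60 wt% FeO ÷ 71.844 g/mol = 0.66255 mol, giving 0.66255 Fe and 0.66255 O.
52.45 wt% TiO2 ÷ 79.865 g/mol = 0.65673 mol, giving 0.65673 Ti and 1.31346 O.
Oxygen sums to 1.97601; scaling by 3/1.97601 = 1.51821 puts the formula on 3 O.
Fe: 0.66255 × 1.51821 = 1.006 atoms per formula unit.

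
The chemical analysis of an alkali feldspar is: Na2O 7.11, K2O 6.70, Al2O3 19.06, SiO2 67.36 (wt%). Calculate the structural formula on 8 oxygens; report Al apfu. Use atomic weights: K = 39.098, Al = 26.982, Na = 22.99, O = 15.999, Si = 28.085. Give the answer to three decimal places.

1.001 Al apfu

7.11 wt% Na2O ÷ 61.979 g/mol = 0.11472 mol, giving 0.22944 Na and 0.11472 O.
6.70 wt% K2O ÷ 94.195 g/mol = 0.07113 mol, giving 0.14226 K and 0.07113 O.
19.06 wt% Al2O3 ÷ 101.961 g/mol = 0.18693 mol, giving 0.37386 Al and 0.56079 O.
67.36 wt% SiO2 ÷ 60.083 g/mol = 1.12112 mol, giving 1.12112 Si and 2.24224 O.
Oxygen sums to 2.98888; scaling by 8/2.98888 = 2.67659 puts the formula on 8 O.
Al: 0.37386 × 2.67659 = 1.001 atoms per formula unit.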